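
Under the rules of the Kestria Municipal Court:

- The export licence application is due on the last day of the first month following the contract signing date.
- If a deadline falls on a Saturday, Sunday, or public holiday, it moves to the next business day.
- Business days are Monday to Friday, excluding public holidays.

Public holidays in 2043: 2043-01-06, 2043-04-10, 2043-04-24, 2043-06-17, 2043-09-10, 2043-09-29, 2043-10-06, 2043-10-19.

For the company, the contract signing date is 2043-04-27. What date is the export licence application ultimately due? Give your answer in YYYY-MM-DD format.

2043-06-01

1 month after 2043-04-27 falls in May 2043; the last day of that month is 2043-05-31.
2043-05-31 is a Sunday; the next business day is 2043-06-01 (Monday).
So the filing is due 2043-06-01.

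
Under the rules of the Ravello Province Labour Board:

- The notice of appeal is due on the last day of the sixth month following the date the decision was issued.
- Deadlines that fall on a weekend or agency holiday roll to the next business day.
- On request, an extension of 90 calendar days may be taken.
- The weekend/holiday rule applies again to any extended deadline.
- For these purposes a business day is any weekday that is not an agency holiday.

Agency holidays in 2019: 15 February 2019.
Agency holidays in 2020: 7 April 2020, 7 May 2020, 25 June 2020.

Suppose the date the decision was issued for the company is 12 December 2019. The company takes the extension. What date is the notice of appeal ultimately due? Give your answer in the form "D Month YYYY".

28 September 2020

6 months after 12 December 2019 falls in June 2020; the last day of that month is 30 June 2020.
30 June 2020 is a Tuesday and not a listed holiday, so it stands.
Applying the 90-calendar-day extension: 30 June 2020 + 90 days = 28 September 2020.
28 September 2020 is a Monday and not a listed holiday, so it stands.
Final deadline: 28 September 2020.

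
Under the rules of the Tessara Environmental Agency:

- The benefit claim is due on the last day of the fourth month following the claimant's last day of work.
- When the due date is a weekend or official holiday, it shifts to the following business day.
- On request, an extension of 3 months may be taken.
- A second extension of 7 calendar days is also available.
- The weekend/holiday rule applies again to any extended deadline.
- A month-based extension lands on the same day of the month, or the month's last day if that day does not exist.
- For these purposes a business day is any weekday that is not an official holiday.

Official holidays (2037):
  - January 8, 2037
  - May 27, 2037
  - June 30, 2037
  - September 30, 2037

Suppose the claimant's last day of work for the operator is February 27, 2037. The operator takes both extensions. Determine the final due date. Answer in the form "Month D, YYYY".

October 8, 2037

4 months after February 27, 2037 falls in June 2037; the last day of that month is June 30, 2037.
June 30, 2037 falls on a listed holiday. Rolling to the next business day gives July 1, 2037, a Wednesday.
Add 3 months to July 1, 2037: October 1, 2037.
October 1, 2037 is a Thursday and not a listed holiday, so it stands.
The 7-calendar-day extension moves the deadline from October 1, 2037 to October 8, 2037.
October 8, 2037 (Thursday) is already a business day.
Final deadline: October 8, 2037.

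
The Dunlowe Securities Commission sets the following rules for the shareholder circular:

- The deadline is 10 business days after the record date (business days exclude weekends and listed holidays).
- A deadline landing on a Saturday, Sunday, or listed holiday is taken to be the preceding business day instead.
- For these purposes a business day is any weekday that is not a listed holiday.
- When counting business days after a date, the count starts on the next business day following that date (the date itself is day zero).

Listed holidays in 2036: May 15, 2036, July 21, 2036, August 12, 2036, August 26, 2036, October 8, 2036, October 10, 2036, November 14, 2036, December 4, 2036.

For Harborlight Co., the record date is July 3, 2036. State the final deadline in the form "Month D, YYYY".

July 17, 2036

Starting the day after July 3, 2036 and counting 10 business days lands on July 17, 2036.
Since July 17, 2036 is a Thursday and not a holiday, the date is unchanged.
So the filing is due July 17, 2036.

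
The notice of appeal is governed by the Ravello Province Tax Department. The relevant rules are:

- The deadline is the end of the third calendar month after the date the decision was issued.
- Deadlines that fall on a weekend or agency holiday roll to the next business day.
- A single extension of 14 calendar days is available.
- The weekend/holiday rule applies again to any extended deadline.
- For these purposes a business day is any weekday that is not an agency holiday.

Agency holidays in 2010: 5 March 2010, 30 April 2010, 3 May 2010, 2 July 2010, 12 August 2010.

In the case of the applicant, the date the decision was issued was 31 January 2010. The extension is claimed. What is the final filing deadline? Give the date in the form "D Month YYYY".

18 May 2010

3 months after 31 January 2010 is April 2010; that month ends on 30 April 2010.
30 April 2010 falls on a listed holiday. Rolling to the next business day gives 4 May 2010, a Tuesday.
With the 14-day extension, 4 May 2010 becomes 18 May 2010.
18 May 2010 is a Tuesday and not a listed holiday, so it stands.
So the filing is due 18 May 2010.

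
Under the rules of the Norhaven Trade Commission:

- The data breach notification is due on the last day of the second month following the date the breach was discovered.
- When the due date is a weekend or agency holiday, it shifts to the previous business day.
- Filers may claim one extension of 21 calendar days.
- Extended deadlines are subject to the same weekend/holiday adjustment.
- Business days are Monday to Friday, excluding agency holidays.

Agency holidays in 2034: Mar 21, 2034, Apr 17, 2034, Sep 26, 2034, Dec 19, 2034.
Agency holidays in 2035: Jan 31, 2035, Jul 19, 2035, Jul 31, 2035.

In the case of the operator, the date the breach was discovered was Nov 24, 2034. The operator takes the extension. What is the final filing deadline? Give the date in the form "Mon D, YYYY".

Feb 20, 2035

2 months after Nov 24, 2034 falls in January 2035; the last day of that month is Jan 31, 2035.
Jan 31, 2035 falls on a listed holiday. Rolling to the preceding business day gives Jan 30, 2035, a Tuesday.
Add the 21 calendar-day extension to Jan 30, 2035: Feb 20, 2035.
Since Feb 20, 2035 is a Tuesday and not a holiday, the date is unchanged.
Final deadline: Feb 20, 2035.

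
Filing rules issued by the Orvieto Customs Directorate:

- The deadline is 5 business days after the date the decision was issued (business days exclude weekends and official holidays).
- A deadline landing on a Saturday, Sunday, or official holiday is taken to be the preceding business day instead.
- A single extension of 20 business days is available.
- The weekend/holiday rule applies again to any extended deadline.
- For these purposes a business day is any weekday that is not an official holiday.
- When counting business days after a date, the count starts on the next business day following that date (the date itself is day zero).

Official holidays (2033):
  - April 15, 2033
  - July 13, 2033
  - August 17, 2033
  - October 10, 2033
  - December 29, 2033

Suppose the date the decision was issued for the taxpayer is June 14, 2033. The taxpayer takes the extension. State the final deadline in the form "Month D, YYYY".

July 20, 2033

Counting 5 business days after June 14, 2033 (skipping weekends and listed holidays) reaches June 21, 2033.
June 21, 2033 is a Tuesday and not a listed holiday, so it stands.
Applying the 20-business-day extension: 20 business days after June 21, 2033 is July 20, 2033.
July 20, 2033 falls on a Wednesday, which is a business day, so no adjustment is needed.
Deadline: July 20, 2033.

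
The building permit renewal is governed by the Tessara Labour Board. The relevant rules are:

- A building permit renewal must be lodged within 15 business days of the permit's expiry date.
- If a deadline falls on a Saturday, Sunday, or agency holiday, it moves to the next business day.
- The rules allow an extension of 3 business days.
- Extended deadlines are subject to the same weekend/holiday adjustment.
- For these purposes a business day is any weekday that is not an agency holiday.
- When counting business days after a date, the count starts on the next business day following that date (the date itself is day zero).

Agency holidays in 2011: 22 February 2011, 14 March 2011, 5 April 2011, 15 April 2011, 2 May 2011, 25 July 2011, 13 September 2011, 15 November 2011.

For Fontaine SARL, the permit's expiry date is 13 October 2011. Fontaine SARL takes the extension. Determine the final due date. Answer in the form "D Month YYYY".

8 November 2011

Starting the day after 13 October 2011 and counting 15 business days lands on 3 November 2011.
Since 3 November 2011 is a Thursday and not a holiday, the date is unchanged.
The 3-business-day extension runs from 3 November 2011 to 8 November 2011.
8 November 2011 (Tuesday) is already a business day.
The final due date is 8 November 2011.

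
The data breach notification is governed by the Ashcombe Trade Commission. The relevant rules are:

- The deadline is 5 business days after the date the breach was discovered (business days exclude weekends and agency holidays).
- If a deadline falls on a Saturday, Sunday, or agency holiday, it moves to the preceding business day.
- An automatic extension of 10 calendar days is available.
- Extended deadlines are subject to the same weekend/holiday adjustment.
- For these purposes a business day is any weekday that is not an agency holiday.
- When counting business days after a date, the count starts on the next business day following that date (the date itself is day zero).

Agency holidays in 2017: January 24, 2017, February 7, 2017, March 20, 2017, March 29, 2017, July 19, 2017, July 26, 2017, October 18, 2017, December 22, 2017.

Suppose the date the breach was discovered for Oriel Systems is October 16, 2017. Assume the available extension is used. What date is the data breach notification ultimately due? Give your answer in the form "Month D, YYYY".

5 business days after October 16, 2017, excluding weekends and holidays, is October 24, 2017.
October 24, 2017 falls on a Tuesday, which is a business day, so no adjustment is needed.
With the 10-day extension, October 24, 2017 becomes November 3, 2017.
November 3, 2017 falls on a Friday, which is a business day, so no adjustment is needed.
The final due date is November 3, 2017.

November 3, 2017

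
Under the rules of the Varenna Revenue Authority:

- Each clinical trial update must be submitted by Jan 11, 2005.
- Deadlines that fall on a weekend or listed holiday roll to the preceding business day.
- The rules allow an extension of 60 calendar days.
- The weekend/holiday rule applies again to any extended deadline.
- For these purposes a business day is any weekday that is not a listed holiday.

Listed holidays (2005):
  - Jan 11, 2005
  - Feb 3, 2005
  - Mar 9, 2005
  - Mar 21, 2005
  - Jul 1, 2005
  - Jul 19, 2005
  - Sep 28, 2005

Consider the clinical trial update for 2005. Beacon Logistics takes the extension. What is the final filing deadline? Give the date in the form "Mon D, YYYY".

Start from the fixed due date, Jan 11, 2005.
Jan 11, 2005 falls on a listed holiday. Rolling to the preceding business day gives Jan 10, 2005, a Monday.
Add the 60 calendar-day extension to Jan 10, 2005: Mar 11, 2005.
Mar 11, 2005 falls on a Friday, which is a business day, so no adjustment is needed.
Deadline: Mar 11, 2005.

Mar 11, 2005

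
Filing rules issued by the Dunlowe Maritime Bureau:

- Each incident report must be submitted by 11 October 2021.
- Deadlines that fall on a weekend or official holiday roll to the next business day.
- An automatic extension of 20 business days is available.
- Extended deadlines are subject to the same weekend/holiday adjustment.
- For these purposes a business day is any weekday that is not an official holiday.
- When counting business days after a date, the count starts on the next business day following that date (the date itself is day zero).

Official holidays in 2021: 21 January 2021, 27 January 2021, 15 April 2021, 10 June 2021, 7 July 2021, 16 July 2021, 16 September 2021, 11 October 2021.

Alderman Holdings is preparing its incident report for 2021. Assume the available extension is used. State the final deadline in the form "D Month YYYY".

The statutory due date is 11 October 2021.
Because 11 October 2021 is a listed holiday, the deadline becomes 12 October 2021 (Tuesday).
Counting 20 further business days from 12 October 2021 reaches 9 November 2021.
9 November 2021 is a Tuesday and not a listed holiday, so it stands.
The final due date is 9 November 2021.

9 November 2021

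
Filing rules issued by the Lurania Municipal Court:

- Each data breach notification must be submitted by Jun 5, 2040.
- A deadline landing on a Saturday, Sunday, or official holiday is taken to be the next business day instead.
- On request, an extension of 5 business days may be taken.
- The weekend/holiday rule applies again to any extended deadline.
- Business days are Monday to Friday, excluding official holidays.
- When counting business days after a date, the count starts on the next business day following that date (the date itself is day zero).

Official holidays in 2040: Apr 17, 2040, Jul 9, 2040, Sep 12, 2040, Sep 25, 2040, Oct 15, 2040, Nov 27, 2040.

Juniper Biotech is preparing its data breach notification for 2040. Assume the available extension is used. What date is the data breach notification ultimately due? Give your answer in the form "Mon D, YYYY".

The statutory due date is Jun 5, 2040.
Jun 5, 2040 falls on a Tuesday, which is a business day, so no adjustment is needed.
Applying the 5-business-day extension: 5 business days after Jun 5, 2040 is Jun 12, 2040.
Jun 12, 2040 is a Tuesday and not a listed holiday, so it stands.
So the filing is due Jun 12, 2040.

Jun 12, 2040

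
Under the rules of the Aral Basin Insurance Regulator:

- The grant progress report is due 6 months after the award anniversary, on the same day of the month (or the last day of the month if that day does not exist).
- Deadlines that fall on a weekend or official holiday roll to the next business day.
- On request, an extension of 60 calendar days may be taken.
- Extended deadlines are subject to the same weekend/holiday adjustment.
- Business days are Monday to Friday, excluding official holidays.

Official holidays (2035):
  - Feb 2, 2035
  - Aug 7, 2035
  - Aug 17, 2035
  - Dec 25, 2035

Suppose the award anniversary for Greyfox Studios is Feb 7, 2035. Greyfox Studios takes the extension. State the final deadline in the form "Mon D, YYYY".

Oct 8, 2035

6 months from Feb 7, 2035 is Aug 7, 2035.
Aug 7, 2035 is a listed holiday, so it moves to the next business day, Aug 8, 2035 (Wednesday).
With the 60-day extension, Aug 8, 2035 becomes Oct 7, 2035.
Oct 7, 2035 is a Sunday, so it moves to the next business day, Oct 8, 2035 (Monday).
Deadline: Oct 8, 2035.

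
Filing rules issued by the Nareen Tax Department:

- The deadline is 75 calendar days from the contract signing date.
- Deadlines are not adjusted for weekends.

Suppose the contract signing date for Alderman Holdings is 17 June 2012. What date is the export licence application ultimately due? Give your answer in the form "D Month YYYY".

31 August 2012

Adding 75 calendar days to 17 June 2012 gives 31 August 2012.
31 August 2012 is a Friday; no weekend or holiday adjustment applies.
So the filing is due 31 August 2012.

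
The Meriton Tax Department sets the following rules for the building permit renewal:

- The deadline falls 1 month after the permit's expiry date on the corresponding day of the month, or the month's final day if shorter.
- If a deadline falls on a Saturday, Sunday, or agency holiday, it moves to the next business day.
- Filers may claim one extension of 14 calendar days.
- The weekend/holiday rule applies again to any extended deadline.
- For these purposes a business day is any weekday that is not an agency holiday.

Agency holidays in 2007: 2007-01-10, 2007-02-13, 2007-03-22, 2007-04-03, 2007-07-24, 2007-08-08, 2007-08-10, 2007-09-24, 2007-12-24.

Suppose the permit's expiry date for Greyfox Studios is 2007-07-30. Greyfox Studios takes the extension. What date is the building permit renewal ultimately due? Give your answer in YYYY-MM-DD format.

2007-09-13

1 month after 2007-07-30, on the same day of the month, is 2007-08-30.
2007-08-30 is a Thursday and not a listed holiday, so it stands.
With the 14-day extension, 2007-08-30 becomes 2007-09-13.
2007-09-13 is a Thursday and not a listed holiday, so it stands.
So the filing is due 2007-09-13.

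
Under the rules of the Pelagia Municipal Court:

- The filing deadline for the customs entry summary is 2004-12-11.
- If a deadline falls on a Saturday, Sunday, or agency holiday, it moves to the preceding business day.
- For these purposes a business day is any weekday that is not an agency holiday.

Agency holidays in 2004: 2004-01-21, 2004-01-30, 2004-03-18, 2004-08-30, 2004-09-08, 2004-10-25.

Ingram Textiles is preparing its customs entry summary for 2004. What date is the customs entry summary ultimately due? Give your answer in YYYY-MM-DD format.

The statutory due date is 2004-12-11.
2004-12-11 falls on a Saturday. Rolling to the preceding business day gives 2004-12-10, a Friday.
So the filing is due 2004-12-10.

2004-12-10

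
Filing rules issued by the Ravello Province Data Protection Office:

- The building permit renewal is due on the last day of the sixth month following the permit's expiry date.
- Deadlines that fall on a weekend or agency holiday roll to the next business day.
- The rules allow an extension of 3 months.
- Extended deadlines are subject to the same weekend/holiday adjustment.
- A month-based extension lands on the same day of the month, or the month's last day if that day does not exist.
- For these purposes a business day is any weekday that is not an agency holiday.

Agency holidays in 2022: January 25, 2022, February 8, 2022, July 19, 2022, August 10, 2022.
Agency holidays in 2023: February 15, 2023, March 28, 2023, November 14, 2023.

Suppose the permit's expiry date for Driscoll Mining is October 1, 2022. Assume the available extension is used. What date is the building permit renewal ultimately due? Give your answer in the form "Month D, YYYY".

August 1, 2023

6 months after October 1, 2022 falls in April 2023; the last day of that month is April 30, 2023.
April 30, 2023 falls on a Sunday. Rolling to the next business day gives May 1, 2023, a Monday.
The 3 months extension carries May 1, 2023 to August 1, 2023.
August 1, 2023 falls on a Tuesday, which is a business day, so no adjustment is needed.
So the filing is due August 1, 2023.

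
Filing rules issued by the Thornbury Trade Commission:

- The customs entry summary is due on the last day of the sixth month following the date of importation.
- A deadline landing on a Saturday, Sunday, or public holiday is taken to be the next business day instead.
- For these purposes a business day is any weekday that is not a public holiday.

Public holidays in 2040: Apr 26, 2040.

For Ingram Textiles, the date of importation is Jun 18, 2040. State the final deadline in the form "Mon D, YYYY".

Dec 31, 2040

The sixth month after Jun 18, 2040 is December 2040, whose last day is Dec 31, 2040.
Since Dec 31, 2040 is a Monday and not a holiday, the date is unchanged.
Deadline: Dec 31, 2040.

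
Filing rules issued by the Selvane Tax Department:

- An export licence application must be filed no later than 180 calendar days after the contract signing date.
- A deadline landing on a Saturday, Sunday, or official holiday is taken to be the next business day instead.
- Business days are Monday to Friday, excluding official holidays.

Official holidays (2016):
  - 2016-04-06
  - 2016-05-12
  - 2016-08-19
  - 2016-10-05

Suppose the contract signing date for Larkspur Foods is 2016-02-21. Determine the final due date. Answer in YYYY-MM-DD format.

Trigger date 2016-02-21 + 180 calendar days = 2016-08-19.
2016-08-19 falls on a listed holiday. Rolling to the next business day gives 2016-08-22, a Monday.
Final deadline: 2016-08-22.

2016-08-22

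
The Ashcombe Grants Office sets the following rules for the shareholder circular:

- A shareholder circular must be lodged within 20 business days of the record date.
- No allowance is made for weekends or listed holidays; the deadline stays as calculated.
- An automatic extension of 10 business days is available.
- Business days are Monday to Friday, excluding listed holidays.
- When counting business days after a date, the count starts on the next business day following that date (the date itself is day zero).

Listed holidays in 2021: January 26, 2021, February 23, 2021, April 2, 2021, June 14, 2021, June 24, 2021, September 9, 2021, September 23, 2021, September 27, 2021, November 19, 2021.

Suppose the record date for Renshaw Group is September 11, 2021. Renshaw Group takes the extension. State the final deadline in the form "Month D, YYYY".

Counting 20 business days after September 11, 2021 (skipping weekends and listed holidays) reaches October 12, 2021.
October 12, 2021 falls on a Tuesday. The rules make no weekend/holiday allowance, so it remains October 12, 2021.
The 10-business-day extension runs from October 12, 2021 to October 26, 2021.
October 26, 2021 falls on a Tuesday. The rules make no weekend/holiday allowance, so it remains October 26, 2021.
Final deadline: October 26, 2021.

October 26, 2021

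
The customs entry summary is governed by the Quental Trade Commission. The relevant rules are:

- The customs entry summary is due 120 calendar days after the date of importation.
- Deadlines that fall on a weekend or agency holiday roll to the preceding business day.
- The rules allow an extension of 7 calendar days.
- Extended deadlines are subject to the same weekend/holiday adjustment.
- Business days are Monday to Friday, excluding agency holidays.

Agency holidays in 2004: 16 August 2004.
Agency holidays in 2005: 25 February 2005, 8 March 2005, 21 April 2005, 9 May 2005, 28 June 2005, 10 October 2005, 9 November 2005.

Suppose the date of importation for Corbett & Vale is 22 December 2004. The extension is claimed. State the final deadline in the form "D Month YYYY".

Trigger date 22 December 2004 + 120 calendar days = 21 April 2005.
21 April 2005 falls on a listed holiday. Rolling to the preceding business day gives 20 April 2005, a Wednesday.
The 7-calendar-day extension moves the deadline from 20 April 2005 to 27 April 2005.
27 April 2005 falls on a Wednesday, which is a business day, so no adjustment is needed.
Deadline: 27 April 2005.

27 April 2005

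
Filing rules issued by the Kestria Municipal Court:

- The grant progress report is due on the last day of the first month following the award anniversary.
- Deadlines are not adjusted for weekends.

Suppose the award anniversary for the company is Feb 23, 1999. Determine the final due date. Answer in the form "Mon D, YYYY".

Mar 31, 1999

The first month after Feb 23, 1999 is March 1999, whose last day is Mar 31, 1999.
No adjustment is made for weekends or holidays, so Mar 31, 1999 stands.
The final due date is Mar 31, 1999.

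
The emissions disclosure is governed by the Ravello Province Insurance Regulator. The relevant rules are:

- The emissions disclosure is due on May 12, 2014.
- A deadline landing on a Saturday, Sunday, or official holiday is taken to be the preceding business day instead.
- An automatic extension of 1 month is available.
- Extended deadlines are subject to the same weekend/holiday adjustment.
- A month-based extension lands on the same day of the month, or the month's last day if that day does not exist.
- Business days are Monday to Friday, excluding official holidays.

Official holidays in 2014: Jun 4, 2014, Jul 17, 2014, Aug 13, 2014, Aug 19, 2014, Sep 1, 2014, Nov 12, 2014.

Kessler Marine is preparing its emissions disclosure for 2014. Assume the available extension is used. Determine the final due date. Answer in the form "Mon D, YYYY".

Jun 12, 2014

Start from the fixed due date, May 12, 2014.
May 12, 2014 falls on a Monday, which is a business day, so no adjustment is needed.
Add 1 month to May 12, 2014: Jun 12, 2014.
Since Jun 12, 2014 is a Thursday and not a holiday, the date is unchanged.
So the filing is due Jun 12, 2014.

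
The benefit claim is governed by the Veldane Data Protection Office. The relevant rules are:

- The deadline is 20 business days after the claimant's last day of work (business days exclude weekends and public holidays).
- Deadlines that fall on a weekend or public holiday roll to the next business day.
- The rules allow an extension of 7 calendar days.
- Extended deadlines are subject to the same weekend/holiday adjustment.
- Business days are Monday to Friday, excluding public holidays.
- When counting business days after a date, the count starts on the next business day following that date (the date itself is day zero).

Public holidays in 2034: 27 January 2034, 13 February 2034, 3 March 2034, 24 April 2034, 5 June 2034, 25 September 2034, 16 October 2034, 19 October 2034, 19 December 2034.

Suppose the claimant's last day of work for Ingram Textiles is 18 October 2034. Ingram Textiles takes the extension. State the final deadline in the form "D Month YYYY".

Counting 20 business days after 18 October 2034 (skipping weekends and listed holidays) reaches 16 November 2034.
16 November 2034 falls on a Thursday, which is a business day, so no adjustment is needed.
Add the 7 calendar-day extension to 16 November 2034: 23 November 2034.
23 November 2034 is a Thursday and not a listed holiday, so it stands.
Final deadline: 23 November 2034.

23 November 2034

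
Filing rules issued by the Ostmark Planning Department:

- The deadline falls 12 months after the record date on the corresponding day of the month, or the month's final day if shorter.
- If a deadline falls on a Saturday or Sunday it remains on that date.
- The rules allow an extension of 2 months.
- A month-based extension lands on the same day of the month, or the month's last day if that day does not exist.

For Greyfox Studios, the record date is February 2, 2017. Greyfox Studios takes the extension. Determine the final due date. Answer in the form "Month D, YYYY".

Moving 12 months forward from February 2, 2017 on the corresponding day gives February 2, 2018.
February 2, 2018 falls on a Friday. The rules make no weekend/holiday allowance, so it remains February 2, 2018.
The 2 months extension carries February 2, 2018 to April 2, 2018.
No adjustment is made for weekends or holidays, so April 2, 2018 stands.
The final due date is April 2, 2018.

April 2, 2018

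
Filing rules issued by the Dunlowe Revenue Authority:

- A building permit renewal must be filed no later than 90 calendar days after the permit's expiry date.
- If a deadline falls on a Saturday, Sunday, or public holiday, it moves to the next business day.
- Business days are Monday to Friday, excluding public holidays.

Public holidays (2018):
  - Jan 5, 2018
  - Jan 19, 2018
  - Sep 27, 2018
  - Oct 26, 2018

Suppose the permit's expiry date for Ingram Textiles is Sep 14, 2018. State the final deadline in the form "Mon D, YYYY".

Dec 13, 2018

90 calendar days after Sep 14, 2018 is Dec 13, 2018.
Dec 13, 2018 is a Thursday and not a listed holiday, so it stands.
Final deadline: Dec 13, 2018.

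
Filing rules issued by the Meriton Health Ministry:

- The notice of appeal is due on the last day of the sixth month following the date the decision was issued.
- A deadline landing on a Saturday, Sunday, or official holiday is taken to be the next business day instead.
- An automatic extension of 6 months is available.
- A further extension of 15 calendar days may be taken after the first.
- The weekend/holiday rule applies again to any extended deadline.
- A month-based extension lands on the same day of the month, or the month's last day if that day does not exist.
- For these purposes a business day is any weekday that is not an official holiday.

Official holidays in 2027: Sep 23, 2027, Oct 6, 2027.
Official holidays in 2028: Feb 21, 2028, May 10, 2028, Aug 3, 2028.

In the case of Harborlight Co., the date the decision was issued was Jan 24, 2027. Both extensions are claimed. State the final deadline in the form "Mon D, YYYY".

6 months after Jan 24, 2027 is July 2027; that month ends on Jul 31, 2027.
Because Jul 31, 2027 is a Saturday, the deadline becomes Aug 2, 2027 (Monday).
The 6 months extension carries Aug 2, 2027 to Feb 2, 2028.
Since Feb 2, 2028 is a Wednesday and not a holiday, the date is unchanged.
Applying the 15-calendar-day extension: Feb 2, 2028 + 15 days = Feb 17, 2028.
Feb 17, 2028 falls on a Thursday, which is a business day, so no adjustment is needed.
The final due date is Feb 17, 2028.

Feb 17, 2028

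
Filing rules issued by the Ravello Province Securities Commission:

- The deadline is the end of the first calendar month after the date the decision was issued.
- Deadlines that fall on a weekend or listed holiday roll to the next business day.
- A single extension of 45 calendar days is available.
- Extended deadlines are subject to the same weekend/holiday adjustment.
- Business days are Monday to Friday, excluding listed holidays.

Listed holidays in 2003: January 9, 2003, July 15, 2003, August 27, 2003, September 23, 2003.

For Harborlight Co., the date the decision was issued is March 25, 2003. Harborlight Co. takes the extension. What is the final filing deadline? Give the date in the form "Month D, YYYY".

The first month after March 25, 2003 is April 2003, whose last day is April 30, 2003.
April 30, 2003 (Wednesday) is already a business day.
With the 45-day extension, April 30, 2003 becomes June 14, 2003.
June 14, 2003 is a Saturday, so it moves to the next business day, June 16, 2003 (Monday).
Final deadline: June 16, 2003.

June 16, 2003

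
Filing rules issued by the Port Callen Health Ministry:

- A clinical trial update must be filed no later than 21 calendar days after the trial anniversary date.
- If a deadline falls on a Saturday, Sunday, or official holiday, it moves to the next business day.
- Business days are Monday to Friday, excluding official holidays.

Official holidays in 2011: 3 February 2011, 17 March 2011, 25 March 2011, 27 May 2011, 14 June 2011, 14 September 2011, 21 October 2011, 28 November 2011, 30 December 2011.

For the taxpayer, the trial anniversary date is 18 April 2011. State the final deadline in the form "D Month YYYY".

From 18 April 2011, 21 calendar days later is 9 May 2011.
Since 9 May 2011 is a Monday and not a holiday, the date is unchanged.
Deadline: 9 May 2011.

9 May 2011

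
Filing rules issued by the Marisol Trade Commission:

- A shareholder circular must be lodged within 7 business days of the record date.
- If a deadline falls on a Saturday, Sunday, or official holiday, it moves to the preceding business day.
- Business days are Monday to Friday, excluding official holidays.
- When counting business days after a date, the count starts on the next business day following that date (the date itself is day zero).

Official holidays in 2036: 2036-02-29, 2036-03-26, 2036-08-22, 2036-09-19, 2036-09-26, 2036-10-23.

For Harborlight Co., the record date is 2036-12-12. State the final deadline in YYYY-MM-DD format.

Counting 7 business days after 2036-12-12 (skipping weekends and listed holidays) reaches 2036-12-23.
2036-12-23 falls on a Tuesday, which is a business day, so no adjustment is needed.
So the filing is due 2036-12-23.

2036-12-23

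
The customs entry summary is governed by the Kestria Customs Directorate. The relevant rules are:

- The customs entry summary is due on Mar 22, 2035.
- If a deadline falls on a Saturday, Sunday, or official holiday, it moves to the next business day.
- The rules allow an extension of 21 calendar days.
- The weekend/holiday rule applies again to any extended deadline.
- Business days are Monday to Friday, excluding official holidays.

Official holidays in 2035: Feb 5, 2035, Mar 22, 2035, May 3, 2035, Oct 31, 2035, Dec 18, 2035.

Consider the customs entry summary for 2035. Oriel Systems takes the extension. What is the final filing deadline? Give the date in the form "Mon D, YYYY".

Apr 13, 2035

Start from the fixed due date, Mar 22, 2035.
Mar 22, 2035 is a listed holiday, so it moves to the next business day, Mar 23, 2035 (Friday).
Applying the 21-calendar-day extension: Mar 23, 2035 + 21 days = Apr 13, 2035.
Apr 13, 2035 (Friday) is already a business day.
Final deadline: Apr 13, 2035.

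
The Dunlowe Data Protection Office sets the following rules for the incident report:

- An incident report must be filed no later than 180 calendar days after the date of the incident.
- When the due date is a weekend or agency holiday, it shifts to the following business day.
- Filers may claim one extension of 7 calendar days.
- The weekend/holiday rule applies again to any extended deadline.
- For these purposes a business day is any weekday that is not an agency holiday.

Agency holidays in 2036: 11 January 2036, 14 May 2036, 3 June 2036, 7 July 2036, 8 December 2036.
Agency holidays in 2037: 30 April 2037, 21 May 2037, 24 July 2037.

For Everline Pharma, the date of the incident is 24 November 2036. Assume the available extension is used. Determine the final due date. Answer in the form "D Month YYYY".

1 June 2037

Trigger date 24 November 2036 + 180 calendar days = 23 May 2037.
23 May 2037 falls on a Saturday. Rolling to the next business day gives 25 May 2037, a Monday.
Applying the 7-calendar-day extension: 25 May 2037 + 7 days = 1 June 2037.
Since 1 June 2037 is a Monday and not a holiday, the date is unchanged.
So the filing is due 1 June 2037.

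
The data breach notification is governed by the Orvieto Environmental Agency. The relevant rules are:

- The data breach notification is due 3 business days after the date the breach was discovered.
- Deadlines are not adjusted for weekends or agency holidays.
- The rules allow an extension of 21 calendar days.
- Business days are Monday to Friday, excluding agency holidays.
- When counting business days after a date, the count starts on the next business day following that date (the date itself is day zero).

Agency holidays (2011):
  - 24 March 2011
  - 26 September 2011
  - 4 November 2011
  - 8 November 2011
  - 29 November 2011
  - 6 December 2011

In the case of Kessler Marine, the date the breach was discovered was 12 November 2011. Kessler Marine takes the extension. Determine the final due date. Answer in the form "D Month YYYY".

7 December 2011

Starting the day after 12 November 2011 and counting 3 business days lands on 16 November 2011.
16 November 2011 falls on a Wednesday. The rules make no weekend/holiday allowance, so it remains 16 November 2011.
The 21-calendar-day extension moves the deadline from 16 November 2011 to 7 December 2011.
7 December 2011 falls on a Wednesday. The rules make no weekend/holiday allowance, so it remains 7 December 2011.
So the filing is due 7 December 2011.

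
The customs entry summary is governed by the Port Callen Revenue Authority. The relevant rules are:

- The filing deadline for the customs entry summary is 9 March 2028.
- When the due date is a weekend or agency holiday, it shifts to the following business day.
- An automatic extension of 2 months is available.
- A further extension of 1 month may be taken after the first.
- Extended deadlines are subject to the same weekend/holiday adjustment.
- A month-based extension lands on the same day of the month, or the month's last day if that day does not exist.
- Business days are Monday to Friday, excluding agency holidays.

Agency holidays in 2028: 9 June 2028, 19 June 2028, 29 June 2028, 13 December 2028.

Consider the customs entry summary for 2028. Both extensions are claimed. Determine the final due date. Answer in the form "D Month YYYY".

12 June 2028

The stated deadline is 9 March 2028.
9 March 2028 (Thursday) is already a business day.
Add 2 months to 9 March 2028: 9 May 2028.
9 May 2028 is a Tuesday and not a listed holiday, so it stands.
Applying the 1 month extension: 1 month after 9 May 2028 is 9 June 2028.
9 June 2028 falls on a listed holiday. Rolling to the next business day gives 12 June 2028, a Monday.
Final deadline: 12 June 2028.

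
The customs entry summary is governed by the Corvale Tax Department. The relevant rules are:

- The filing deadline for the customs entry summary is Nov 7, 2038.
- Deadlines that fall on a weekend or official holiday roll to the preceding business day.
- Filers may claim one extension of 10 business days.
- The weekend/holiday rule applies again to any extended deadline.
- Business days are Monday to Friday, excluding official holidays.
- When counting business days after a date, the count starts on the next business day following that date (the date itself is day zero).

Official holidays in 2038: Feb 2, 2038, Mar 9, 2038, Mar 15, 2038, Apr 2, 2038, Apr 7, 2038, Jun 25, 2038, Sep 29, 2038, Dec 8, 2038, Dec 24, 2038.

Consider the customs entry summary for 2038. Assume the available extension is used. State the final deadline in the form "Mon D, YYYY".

The statutory due date is Nov 7, 2038.
Nov 7, 2038 is a Sunday, so it moves to the preceding business day, Nov 5, 2038 (Friday).
Applying the 10-business-day extension: 10 business days after Nov 5, 2038 is Nov 19, 2038.
Nov 19, 2038 falls on a Friday, which is a business day, so no adjustment is needed.
The final due date is Nov 19, 2038.

Nov 19, 2038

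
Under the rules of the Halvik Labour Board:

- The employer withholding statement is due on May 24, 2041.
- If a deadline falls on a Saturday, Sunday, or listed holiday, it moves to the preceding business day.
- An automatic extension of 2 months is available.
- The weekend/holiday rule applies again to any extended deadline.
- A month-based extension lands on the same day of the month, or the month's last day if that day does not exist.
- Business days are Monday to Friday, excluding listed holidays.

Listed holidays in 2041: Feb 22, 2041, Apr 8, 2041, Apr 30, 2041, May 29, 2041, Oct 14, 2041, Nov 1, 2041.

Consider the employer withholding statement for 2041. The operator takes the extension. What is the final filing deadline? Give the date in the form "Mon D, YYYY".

The stated deadline is May 24, 2041.
May 24, 2041 (Friday) is already a business day.
Add 2 months to May 24, 2041: Jul 24, 2041.
Jul 24, 2041 (Wednesday) is already a business day.
The final due date is Jul 24, 2041.

Jul 24, 2041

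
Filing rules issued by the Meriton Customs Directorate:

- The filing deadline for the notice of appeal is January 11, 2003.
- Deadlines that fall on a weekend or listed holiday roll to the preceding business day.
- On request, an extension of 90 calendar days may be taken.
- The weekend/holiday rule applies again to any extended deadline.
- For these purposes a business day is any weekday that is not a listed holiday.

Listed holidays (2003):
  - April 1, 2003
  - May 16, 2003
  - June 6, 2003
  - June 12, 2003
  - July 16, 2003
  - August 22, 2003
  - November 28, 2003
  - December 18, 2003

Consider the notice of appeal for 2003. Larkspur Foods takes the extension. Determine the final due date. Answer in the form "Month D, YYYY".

The statutory due date is January 11, 2003.
January 11, 2003 is a Saturday, so it moves to the preceding business day, January 10, 2003 (Friday).
The 90-calendar-day extension moves the deadline from January 10, 2003 to April 10, 2003.
April 10, 2003 is a Thursday and not a listed holiday, so it stands.
So the filing is due April 10, 2003.

April 10, 2003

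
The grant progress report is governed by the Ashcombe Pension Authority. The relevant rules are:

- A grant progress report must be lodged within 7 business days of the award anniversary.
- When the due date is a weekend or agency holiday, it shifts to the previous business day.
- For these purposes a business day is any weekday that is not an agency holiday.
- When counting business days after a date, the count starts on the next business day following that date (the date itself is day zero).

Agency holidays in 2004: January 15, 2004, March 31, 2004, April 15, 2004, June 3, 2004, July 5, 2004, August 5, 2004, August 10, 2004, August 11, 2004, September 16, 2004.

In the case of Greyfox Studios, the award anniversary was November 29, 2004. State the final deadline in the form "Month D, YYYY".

December 8, 2004

Counting 7 business days after November 29, 2004 (skipping weekends and listed holidays) reaches December 8, 2004.
December 8, 2004 is a Wednesday and not a listed holiday, so it stands.
The final due date is December 8, 2004.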